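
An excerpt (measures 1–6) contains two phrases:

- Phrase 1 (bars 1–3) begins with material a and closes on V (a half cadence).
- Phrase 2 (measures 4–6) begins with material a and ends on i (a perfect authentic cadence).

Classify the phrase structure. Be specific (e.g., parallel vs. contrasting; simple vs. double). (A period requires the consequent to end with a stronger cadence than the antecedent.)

Phrase 1 ends with a half cadence (weaker) and phrase 2 with a perfect authentic cadence (stronger): antecedent + consequent = a period.
The two phrases open with the same material (a / a), so the period is parallel.

parallel period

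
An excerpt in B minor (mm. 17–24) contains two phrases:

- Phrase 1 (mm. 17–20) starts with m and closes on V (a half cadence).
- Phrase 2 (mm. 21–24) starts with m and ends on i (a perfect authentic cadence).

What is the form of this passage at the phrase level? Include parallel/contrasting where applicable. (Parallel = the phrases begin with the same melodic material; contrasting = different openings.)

Phrase 1 ends with a half cadence (weaker) and phrase 2 with a perfect authentic cadence (stronger): antecedent + consequent = a period.
The two phrases open with the same material (m / m), so the period is parallel.

parallel period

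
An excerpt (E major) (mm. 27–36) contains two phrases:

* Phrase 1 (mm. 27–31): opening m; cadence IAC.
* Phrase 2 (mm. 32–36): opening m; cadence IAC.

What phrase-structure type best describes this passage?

Both phrases have the same opening (m) and the same cadence (imperfect authentic cadence): the second is a restatement, not a consequent, so this is a repeated phrase rather than a period.

repeated phrase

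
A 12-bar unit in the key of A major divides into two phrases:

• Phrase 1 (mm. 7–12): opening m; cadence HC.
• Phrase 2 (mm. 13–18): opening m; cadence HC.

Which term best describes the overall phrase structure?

repeated phrase

Both phrases have the same opening (m) and the same cadence (half cadence): the second is a restatement, not a consequent, so this is a repeated phrase rather than a period.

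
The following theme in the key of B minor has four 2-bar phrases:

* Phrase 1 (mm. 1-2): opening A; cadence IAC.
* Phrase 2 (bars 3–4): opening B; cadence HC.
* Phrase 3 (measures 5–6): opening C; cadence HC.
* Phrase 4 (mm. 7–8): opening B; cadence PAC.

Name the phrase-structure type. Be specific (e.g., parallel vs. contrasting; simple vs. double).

contrasting double period

Four phrases in two halves: the first half (measures 1–4) ends with a half cadence, the second (measures 5-8) with a perfect authentic cadence — a large antecedent–consequent pair, i.e. a double period.
Phrase 3 begins with different material from phrase 1, making it contrasting.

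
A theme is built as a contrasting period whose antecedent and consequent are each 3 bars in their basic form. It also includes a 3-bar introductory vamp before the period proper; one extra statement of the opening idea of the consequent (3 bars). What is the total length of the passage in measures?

12 measures

Basic contrasting period: 3 + 3 = 6 bars.
6 (basic form) + 3 (introduction) + 3 (extra statement) = 12.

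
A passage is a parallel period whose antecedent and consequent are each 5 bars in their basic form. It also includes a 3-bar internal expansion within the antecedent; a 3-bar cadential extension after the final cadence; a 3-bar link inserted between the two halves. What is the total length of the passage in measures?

Basic parallel period: 5 + 5 = 10 bars.
10 (basic form) + 3 (internal expansion) + 3 (cadential extension) + 3 (link) = 19.

19 measures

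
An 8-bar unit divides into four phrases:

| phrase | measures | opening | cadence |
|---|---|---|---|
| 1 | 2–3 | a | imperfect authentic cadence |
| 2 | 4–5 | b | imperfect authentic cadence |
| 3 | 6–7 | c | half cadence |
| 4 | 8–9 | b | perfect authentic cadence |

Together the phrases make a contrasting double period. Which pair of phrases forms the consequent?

In a double period the first pair of phrases (ending imperfect authentic cadence) is the large antecedent and the second pair (ending perfect authentic cadence) is the large consequent; the consequent is phrases 3 and 4.

phrases 3 and 4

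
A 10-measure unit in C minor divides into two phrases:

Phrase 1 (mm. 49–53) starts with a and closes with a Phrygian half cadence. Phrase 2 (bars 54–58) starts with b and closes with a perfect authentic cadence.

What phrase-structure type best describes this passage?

Phrase 1 ends with a Phrygian half cadence (weaker) and phrase 2 with a perfect authentic cadence (stronger): antecedent + consequent = a period.
The two phrases open with different material (a / b), so the period is contrasting.

contrasting period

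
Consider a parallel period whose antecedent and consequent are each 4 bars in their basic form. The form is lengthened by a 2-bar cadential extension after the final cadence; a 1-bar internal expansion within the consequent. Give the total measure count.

Basic parallel period: 4 + 4 = 8 bars.
8 (basic form) + 2 (cadential extension) + 1 (internal expansion) = 11.

11 measures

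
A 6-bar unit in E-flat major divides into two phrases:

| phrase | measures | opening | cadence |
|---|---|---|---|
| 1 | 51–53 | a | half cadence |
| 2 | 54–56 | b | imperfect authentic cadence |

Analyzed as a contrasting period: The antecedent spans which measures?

measures 51–53

The antecedent is the phrase ending with the weaker cadence (half cadence, phrase 1) and the consequent the one ending more conclusively (imperfect authentic cadence, phrase 2); the antecedent is mm. 51-53.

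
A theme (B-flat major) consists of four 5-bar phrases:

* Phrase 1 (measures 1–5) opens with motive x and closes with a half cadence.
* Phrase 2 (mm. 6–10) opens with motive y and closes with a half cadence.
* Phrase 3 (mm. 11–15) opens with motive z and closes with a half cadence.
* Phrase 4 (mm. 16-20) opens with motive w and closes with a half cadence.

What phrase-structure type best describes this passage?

Phrase 4 ends with a half cadence, no stronger than phrase 2's half cadence, so the four phrases do not form a double period; nor do phrases 3–4 duplicate 1–2, so it is not a repeated period. With no phrase reaching a conclusive cadence, the passage is a phrase group.

phrase group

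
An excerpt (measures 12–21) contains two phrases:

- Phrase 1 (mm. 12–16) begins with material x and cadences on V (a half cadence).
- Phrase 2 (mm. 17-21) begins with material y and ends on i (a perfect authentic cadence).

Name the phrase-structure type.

Phrase 1 ends with a half cadence (weaker) and phrase 2 with a perfect authentic cadence (stronger): antecedent + consequent = a period.
The two phrases open with different material (x / y), so the period is contrasting.

contrasting period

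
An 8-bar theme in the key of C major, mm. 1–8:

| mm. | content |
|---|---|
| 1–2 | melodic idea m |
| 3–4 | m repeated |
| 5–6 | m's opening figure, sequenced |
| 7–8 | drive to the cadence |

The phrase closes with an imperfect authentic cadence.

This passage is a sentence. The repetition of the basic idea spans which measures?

The presentation of a sentence is the basic idea (measures 1–2) plus its repetition (mm. 3-4); the repetition of the basic idea is therefore bars 3–4.

measures 3–4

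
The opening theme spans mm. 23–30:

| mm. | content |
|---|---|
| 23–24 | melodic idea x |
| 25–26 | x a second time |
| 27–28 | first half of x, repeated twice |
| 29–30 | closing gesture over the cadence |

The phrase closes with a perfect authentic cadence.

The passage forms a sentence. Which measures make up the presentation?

measures 23–26

The presentation of a sentence is the basic idea (bars 23–24) plus its repetition (mm. 25–26); the presentation is therefore mm. 23–26.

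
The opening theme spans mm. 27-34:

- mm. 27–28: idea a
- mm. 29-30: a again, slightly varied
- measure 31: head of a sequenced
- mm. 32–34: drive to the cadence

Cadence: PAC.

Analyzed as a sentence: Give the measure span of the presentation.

measures 27–30

The presentation of a sentence is the basic idea (mm. 27-28) plus its repetition (mm. 29-30); the presentation is therefore mm. 27–30.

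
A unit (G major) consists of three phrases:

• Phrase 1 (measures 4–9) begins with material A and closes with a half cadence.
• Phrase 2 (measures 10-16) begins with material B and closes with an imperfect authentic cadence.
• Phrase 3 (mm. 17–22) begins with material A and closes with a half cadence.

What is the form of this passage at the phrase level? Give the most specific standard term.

phrase group

The final phrase closes with a half cadence, which is not stronger than the preceding imperfect authentic cadence; the 3 phrases lack an overall antecedent–consequent design and so form a phrase group.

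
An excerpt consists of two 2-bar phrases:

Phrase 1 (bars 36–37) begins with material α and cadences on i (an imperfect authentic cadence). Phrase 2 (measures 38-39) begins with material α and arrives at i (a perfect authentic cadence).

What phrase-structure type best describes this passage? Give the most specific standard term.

parallel period

Phrase 1 ends with an imperfect authentic cadence (weaker) and phrase 2 with a perfect authentic cadence (stronger): antecedent + consequent = a period.
The two phrases open with the same material (α / α), so the period is parallel.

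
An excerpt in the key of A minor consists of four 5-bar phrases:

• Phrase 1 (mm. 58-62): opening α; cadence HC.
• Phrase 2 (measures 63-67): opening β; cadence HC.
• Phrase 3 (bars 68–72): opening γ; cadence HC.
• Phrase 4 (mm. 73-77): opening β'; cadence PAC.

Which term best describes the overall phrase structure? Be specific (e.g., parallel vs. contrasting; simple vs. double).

Four phrases in two halves: the first half (mm. 58–67) ends with a half cadence, the second (measures 68–77) with a perfect authentic cadence — a large antecedent–consequent pair, i.e. a double period.
Phrase 3 begins with different material from phrase 1, making it contrasting.

contrasting double period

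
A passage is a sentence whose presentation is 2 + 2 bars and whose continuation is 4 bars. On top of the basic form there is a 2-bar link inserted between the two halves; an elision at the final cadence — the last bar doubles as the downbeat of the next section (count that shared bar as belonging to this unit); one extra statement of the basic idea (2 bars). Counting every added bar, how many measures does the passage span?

Basic sentence: 2 + 2 + 4 = 8 bars.
8 (basic form) + 2 (link) + 2 (extra statement) = 12.
The elision shares a bar with the next section but does not change this unit's count.

12 measures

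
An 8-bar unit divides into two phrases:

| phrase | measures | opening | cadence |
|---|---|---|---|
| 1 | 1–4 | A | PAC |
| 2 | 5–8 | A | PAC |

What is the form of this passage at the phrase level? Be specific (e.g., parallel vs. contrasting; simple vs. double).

repeated phrase

Both phrases have the same opening (A) and the same cadence (perfect authentic cadence): the second is a restatement, not a consequent, so this is a repeated phrase rather than a period.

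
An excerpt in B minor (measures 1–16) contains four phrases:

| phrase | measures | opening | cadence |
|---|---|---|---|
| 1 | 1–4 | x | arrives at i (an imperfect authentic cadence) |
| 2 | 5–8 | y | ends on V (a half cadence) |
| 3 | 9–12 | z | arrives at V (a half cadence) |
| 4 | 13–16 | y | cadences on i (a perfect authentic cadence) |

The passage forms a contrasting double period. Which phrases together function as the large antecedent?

phrases 1 and 2

In a double period the first pair of phrases (ending half cadence) is the large antecedent and the second pair (ending perfect authentic cadence) is the large consequent; the antecedent is phrases 1 and 2.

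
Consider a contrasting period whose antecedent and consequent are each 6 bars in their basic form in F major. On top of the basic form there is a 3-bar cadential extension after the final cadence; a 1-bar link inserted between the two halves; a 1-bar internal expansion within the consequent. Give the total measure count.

17 measures

Basic contrasting period: 6 + 6 = 12 bars.
12 (basic form) + 3 (cadential extension) + 1 (link) + 1 (internal expansion) = 17.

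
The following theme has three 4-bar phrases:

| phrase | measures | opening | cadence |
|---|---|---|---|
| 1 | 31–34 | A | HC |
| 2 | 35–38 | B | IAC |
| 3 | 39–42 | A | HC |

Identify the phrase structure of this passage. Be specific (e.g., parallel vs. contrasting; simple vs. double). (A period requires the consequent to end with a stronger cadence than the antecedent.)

The final phrase closes with a half cadence, which is not stronger than the preceding imperfect authentic cadence; the 3 phrases lack an overall antecedent–consequent design and so form a phrase group.

phrase group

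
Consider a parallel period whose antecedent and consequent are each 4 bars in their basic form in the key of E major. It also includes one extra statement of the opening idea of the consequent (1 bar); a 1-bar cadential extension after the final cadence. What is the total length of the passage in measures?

Basic parallel period: 4 + 4 = 8 bars.
8 (basic form) + 1 (extra statement) + 1 (cadential extension) = 10.

10 measures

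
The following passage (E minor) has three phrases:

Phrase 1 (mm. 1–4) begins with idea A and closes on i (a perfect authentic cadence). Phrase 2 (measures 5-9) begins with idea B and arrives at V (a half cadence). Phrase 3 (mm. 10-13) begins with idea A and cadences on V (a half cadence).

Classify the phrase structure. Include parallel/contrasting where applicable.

phrase group

The final phrase closes with a half cadence, which is not stronger than the preceding half cadence; the 3 phrases lack an overall antecedent–consequent design and so form a phrase group.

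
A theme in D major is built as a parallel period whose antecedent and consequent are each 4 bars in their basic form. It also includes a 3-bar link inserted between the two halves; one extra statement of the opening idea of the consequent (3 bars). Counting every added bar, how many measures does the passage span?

14 measures

Basic parallel period: 4 + 4 = 8 bars.
8 (basic form) + 3 (link) + 3 (extra statement) = 14.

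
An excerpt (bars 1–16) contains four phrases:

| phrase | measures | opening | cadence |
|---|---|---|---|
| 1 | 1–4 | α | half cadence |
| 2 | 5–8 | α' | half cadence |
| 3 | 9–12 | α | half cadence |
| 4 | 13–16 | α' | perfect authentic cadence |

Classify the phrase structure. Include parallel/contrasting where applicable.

parallel double period

Four phrases in two halves: the first half (mm. 1–8) ends with a half cadence, the second (mm. 9–16) with a perfect authentic cadence — a large antecedent–consequent pair, i.e. a double period.
Phrase 3 begins with the same material as phrase 1, making it parallel.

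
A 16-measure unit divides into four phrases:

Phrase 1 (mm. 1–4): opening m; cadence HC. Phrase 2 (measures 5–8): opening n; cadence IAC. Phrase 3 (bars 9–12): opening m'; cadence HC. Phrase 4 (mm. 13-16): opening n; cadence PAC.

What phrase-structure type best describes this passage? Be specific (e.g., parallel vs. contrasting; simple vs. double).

Four phrases in two halves: the first half (bars 1–8) ends with an imperfect authentic cadence, the second (measures 9–16) with a perfect authentic cadence — a large antecedent–consequent pair, i.e. a double period.
Phrase 3 begins with the same material as phrase 1, making it parallel.

parallel double period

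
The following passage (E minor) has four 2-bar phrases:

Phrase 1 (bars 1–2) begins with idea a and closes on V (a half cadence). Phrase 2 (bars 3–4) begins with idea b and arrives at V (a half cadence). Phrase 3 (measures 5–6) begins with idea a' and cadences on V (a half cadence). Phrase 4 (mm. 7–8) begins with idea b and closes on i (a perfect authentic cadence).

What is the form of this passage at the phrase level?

Four phrases in two halves: the first half (measures 1-4) ends with a half cadence, the second (measures 5-8) with a perfect authentic cadence — a large antecedent–consequent pair, i.e. a double period.
Phrase 3 begins with the same material as phrase 1, making it parallel.

parallel double period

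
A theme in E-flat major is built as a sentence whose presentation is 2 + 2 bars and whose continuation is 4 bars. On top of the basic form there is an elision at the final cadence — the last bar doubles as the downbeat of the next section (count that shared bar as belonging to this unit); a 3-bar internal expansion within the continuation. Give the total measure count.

11 measures

Basic sentence: 2 + 2 + 4 = 8 bars.
8 (basic form) + 3 (internal expansion) = 11.
The elision shares a bar with the next section but does not change this unit's count.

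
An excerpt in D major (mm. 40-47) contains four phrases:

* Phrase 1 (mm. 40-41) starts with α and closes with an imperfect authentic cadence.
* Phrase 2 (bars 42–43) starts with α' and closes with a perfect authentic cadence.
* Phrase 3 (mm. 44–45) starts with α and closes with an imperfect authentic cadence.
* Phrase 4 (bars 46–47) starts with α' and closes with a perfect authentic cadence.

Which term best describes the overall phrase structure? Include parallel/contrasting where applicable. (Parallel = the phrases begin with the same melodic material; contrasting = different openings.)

The cadence pattern IAC–PAC–IAC–PAC is weak–strong twice, and phrases 3–4 restate phrases 1–2: a period heard twice, not a double period (which would end weakly at phrase 2).

repeated period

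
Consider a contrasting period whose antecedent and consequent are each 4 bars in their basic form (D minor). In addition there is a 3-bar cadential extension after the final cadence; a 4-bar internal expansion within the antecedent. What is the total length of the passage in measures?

15 measures

Basic contrasting period: 4 + 4 = 8 bars.
8 (basic form) + 3 (cadential extension) + 4 (internal expansion) = 15.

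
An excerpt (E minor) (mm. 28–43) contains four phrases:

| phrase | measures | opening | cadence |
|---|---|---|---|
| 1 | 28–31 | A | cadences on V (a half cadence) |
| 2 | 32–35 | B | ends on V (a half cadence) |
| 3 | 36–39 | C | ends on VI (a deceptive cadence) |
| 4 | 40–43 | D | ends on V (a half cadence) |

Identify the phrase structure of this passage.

Phrase 4 ends with a half cadence, no stronger than phrase 2's half cadence, so the four phrases do not form a double period; nor do phrases 3–4 duplicate 1–2, so it is not a repeated period. With no phrase reaching a conclusive cadence, the passage is a phrase group.

phrase group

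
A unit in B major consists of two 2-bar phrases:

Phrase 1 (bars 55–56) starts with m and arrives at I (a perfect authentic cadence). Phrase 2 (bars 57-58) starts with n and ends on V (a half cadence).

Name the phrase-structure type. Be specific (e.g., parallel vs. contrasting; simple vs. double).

phrase group

The second phrase closes with a half cadence, which is not stronger than the first phrase's perfect authentic cadence; without a weak→strong cadential pair there is no antecedent–consequent relationship, so this is a phrase group rather than a period.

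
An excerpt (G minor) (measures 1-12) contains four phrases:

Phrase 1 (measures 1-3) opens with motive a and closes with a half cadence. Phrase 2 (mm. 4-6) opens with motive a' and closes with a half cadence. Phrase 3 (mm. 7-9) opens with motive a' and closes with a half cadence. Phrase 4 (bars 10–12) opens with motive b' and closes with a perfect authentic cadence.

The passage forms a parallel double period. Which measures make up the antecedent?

measures 1–6

In a double period the first pair of phrases (ending half cadence) is the large antecedent and the second pair (ending perfect authentic cadence) is the large consequent; the antecedent is measures 1–6.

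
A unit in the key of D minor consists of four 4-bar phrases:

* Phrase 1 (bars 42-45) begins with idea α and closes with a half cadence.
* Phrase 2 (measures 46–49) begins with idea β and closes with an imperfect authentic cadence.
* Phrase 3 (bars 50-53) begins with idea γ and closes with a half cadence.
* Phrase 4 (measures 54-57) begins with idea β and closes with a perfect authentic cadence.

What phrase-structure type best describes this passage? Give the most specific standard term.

Four phrases in two halves: the first half (measures 42-49) ends with an imperfect authentic cadence, the second (mm. 50–57) with a perfect authentic cadence — a large antecedent–consequent pair, i.e. a double period.
Phrase 3 begins with different material from phrase 1, making it contrasting.

contrasting double period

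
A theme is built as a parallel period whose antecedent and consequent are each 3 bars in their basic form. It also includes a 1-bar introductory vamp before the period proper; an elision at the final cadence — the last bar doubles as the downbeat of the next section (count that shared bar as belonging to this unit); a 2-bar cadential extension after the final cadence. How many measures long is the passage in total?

Basic parallel period: 3 + 3 = 6 bars.
6 (basic form) + 1 (introduction) + 2 (cadential extension) = 9.
The elision shares a bar with the next section but does not change this unit's count.

9 measures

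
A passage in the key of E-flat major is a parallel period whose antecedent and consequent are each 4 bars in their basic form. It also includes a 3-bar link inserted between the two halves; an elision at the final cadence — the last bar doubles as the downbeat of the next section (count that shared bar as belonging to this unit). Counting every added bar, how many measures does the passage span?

Basic parallel period: 4 + 4 = 8 bars.
8 (basic form) + 3 (link) = 11.
The elision shares a bar with the next section but does not change this unit's count.

11 measures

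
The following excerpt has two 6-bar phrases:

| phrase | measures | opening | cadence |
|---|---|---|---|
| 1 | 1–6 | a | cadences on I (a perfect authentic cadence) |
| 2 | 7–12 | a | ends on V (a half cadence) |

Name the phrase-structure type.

The second phrase closes with a half cadence, which is not stronger than the first phrase's perfect authentic cadence; without a weak→strong cadential pair there is no antecedent–consequent relationship, so this is a phrase group rather than a period.

phrase group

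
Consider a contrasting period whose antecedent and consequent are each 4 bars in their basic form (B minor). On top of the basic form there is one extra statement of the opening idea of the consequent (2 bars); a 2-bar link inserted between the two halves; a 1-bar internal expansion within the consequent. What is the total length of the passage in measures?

Basic contrasting period: 4 + 4 = 8 bars.
8 (basic form) + 2 (extra statement) + 2 (link) + 1 (internal expansion) = 13.

13 measures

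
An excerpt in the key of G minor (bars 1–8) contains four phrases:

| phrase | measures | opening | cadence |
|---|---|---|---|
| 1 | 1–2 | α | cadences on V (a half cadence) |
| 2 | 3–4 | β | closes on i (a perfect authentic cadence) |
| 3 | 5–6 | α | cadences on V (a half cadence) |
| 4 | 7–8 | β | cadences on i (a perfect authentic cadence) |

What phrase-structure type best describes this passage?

The cadence pattern HC–PAC–HC–PAC is weak–strong twice, and phrases 3–4 restate phrases 1–2: a period heard twice, not a double period (which would end weakly at phrase 2).

repeated period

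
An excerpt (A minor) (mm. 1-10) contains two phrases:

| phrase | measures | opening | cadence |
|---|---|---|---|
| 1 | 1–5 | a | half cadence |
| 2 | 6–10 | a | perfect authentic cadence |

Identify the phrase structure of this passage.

Phrase 1 ends with a half cadence (weaker) and phrase 2 with a perfect authentic cadence (stronger): antecedent + consequent = a period.
The two phrases open with the same material (a / a), so the period is parallel.

parallel period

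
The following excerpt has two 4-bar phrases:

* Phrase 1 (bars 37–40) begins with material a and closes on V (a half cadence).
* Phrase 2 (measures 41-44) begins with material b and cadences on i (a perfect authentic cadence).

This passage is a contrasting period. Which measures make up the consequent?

The antecedent is the phrase ending with the weaker cadence (half cadence, phrase 1) and the consequent the one ending more conclusively (perfect authentic cadence, phrase 2); the consequent is mm. 41-44.

measures 41–44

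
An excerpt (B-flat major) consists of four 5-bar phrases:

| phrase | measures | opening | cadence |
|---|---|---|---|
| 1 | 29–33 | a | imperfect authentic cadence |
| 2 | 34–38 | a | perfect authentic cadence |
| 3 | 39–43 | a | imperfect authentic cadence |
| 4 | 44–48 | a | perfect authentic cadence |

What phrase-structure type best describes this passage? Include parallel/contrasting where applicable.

The cadence pattern IAC–PAC–IAC–PAC is weak–strong twice, and phrases 3–4 restate phrases 1–2: a period heard twice, not a double period (which would end weakly at phrase 2).

repeated period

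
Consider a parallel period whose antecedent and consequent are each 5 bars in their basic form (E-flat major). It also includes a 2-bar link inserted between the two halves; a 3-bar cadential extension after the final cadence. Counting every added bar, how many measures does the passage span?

15 measures

Basic parallel period: 5 + 5 = 10 bars.
10 (basic form) + 2 (link) + 3 (cadential extension) = 15.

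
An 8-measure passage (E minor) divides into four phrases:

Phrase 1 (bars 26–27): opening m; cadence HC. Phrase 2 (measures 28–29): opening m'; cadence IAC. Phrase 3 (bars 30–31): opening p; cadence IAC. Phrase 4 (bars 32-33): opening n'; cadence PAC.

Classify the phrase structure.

Four phrases in two halves: the first half (bars 26-29) ends with an imperfect authentic cadence, the second (bars 30–33) with a perfect authentic cadence — a large antecedent–consequent pair, i.e. a double period.
Phrase 3 begins with different material from phrase 1, making it contrasting.

contrasting double period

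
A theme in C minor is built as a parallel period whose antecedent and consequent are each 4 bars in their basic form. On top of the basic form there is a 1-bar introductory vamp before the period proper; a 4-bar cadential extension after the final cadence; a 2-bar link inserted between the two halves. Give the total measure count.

Basic parallel period: 4 + 4 = 8 bars.
8 (basic form) + 1 (introduction) + 4 (cadential extension) + 2 (link) = 15.

15 measures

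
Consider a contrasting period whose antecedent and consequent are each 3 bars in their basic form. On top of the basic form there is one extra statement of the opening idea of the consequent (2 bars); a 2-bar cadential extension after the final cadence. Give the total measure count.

10 measures

Basic contrasting period: 3 + 3 = 6 bars.
6 (basic form) + 2 (extra statement) + 2 (cadential extension) = 10.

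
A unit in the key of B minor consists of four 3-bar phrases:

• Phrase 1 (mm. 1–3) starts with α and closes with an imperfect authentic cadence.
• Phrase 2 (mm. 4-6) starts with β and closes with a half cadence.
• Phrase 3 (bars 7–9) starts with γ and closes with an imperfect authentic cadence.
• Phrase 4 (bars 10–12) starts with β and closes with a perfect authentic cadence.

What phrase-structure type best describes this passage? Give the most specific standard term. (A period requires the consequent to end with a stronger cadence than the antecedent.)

contrasting double period

Four phrases in two halves: the first half (mm. 1–6) ends with a half cadence, the second (mm. 7–12) with a perfect authentic cadence — a large antecedent–consequent pair, i.e. a double period.
Phrase 3 begins with different material from phrase 1, making it contrasting.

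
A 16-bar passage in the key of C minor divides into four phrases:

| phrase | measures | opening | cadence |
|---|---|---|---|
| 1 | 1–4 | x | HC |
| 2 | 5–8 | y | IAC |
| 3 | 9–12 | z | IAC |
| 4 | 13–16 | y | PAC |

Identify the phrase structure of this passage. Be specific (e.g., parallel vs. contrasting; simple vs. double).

contrasting double period

Four phrases in two halves: the first half (mm. 1-8) ends with an imperfect authentic cadence, the second (measures 9–16) with a perfect authentic cadence — a large antecedent–consequent pair, i.e. a double period.
Phrase 3 begins with different material from phrase 1, making it contrasting.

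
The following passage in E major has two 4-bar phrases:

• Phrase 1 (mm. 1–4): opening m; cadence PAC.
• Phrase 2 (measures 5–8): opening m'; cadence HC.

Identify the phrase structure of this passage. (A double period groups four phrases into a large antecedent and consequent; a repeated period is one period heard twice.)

The second phrase closes with a half cadence, which is not stronger than the first phrase's perfect authentic cadence; without a weak→strong cadential pair there is no antecedent–consequent relationship, so this is a phrase group rather than a period.

phrase group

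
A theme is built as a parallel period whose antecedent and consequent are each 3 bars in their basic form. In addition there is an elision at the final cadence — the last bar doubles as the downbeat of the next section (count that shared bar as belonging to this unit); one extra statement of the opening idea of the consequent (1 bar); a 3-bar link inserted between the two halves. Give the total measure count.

Basic parallel period: 3 + 3 = 6 bars.
6 (basic form) + 1 (extra statement) + 3 (link) = 10.
The elision shares a bar with the next section but does not change this unit's count.

10 measures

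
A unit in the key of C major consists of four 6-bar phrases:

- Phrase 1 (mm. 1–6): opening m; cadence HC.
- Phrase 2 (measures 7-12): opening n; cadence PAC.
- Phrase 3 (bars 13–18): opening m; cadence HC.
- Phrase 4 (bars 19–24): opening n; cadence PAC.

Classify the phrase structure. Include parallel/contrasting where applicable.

The cadence pattern HC–PAC–HC–PAC is weak–strong twice, and phrases 3–4 restate phrases 1–2: a period heard twice, not a double period (which would end weakly at phrase 2).

repeated period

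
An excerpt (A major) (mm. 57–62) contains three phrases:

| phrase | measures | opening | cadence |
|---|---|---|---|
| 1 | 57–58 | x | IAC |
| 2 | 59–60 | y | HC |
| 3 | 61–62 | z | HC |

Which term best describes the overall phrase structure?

The final phrase closes with a half cadence, which is not stronger than the preceding half cadence; the 3 phrases lack an overall antecedent–consequent design and so form a phrase group.

phrase group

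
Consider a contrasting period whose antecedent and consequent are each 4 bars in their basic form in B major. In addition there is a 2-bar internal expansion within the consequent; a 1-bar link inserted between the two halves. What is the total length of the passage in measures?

11 measures

Basic contrasting period: 4 + 4 = 8 bars.
8 (basic form) + 2 (internal expansion) + 1 (link) = 11.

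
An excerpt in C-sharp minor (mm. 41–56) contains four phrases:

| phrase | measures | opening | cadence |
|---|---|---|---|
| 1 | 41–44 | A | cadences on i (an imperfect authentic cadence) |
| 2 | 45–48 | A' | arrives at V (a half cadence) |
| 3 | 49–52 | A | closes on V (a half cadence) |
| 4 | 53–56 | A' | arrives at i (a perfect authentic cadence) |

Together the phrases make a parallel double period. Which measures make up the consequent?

In a double period the first pair of phrases (ending half cadence) is the large antecedent and the second pair (ending perfect authentic cadence) is the large consequent; the consequent is measures 49–56.

measures 49–56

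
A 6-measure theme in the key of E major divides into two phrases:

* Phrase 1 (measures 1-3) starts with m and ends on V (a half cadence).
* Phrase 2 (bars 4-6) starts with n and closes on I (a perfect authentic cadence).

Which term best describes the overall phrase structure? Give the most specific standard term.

Phrase 1 ends with a half cadence (weaker) and phrase 2 with a perfect authentic cadence (stronger): antecedent + consequent = a period.
The two phrases open with different material (m / n), so the period is contrasting.

contrasting period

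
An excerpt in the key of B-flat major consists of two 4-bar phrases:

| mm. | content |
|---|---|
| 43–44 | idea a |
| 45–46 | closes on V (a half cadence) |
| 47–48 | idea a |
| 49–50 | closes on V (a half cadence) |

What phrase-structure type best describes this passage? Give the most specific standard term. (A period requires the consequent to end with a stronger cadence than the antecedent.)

Both phrases have the same opening (a) and the same cadence (half cadence): the second is a restatement, not a consequent, so this is a repeated phrase rather than a period.

repeated phrase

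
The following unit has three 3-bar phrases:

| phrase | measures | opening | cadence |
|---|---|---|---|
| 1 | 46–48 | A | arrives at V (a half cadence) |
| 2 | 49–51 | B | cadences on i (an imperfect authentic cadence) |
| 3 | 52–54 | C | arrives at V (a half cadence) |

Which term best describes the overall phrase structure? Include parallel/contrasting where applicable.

phrase group

The final phrase closes with a half cadence, which is not stronger than the preceding imperfect authentic cadence; the 3 phrases lack an overall antecedent–consequent design and so form a phrase group.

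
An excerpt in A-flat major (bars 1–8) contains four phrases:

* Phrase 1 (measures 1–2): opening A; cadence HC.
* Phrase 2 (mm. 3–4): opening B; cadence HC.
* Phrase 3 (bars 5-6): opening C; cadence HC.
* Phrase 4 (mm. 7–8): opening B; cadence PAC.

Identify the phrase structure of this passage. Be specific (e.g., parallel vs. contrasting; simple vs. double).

contrasting double period

Four phrases in two halves: the first half (mm. 1–4) ends with a half cadence, the second (mm. 5–8) with a perfect authentic cadence — a large antecedent–consequent pair, i.e. a double period.
Phrase 3 begins with different material from phrase 1, making it contrasting.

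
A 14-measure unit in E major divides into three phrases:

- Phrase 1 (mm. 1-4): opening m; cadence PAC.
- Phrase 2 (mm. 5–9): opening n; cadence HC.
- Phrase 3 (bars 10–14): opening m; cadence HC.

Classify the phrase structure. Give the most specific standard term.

phrase group

The final phrase closes with a half cadence, which is not stronger than the preceding half cadence; the 3 phrases lack an overall antecedent–consequent design and so form a phrase group.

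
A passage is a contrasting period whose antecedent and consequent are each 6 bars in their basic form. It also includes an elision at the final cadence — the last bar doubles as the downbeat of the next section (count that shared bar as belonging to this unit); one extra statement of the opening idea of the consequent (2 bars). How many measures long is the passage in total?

Basic contrasting period: 6 + 6 = 12 bars.
12 (basic form) + 2 (extra statement) = 14.
The elision shares a bar with the next section but does not change this unit's count.

14 measures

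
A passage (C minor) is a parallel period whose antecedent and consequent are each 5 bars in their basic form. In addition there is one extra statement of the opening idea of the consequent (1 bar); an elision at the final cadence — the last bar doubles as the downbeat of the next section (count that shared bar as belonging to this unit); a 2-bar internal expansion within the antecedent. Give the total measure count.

13 measures

Basic parallel period: 5 + 5 = 10 bars.
10 (basic form) + 1 (extra statement) + 2 (internal expansion) = 13.
The elision shares a bar with the next section but does not change this unit's count.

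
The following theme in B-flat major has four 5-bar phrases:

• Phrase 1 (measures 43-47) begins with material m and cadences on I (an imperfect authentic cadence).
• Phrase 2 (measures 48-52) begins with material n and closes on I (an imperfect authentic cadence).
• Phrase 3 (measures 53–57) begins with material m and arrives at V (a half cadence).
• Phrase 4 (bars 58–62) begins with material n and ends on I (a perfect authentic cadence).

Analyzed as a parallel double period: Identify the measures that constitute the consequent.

measures 53–62

In a double period the four phrases pair into a large antecedent (phrases 1–2, ending imperfect authentic cadence) and a large consequent (phrases 3–4, ending perfect authentic cadence). The consequent spans mm. 53–62.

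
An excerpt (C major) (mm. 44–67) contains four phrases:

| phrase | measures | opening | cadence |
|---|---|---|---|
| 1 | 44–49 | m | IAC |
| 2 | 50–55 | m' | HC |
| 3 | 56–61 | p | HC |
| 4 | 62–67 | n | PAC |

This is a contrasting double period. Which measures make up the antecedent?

measures 44–55

In a double period the first pair of phrases (ending half cadence) is the large antecedent and the second pair (ending perfect authentic cadence) is the large consequent; the antecedent is measures 44–55.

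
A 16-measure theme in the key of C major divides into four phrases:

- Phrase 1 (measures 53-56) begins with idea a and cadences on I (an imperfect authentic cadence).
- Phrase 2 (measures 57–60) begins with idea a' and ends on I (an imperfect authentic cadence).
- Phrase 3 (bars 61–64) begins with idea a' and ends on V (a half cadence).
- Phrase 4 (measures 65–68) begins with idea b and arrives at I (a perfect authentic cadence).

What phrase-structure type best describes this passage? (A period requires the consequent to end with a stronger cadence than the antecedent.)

Four phrases in two halves: the first half (mm. 53-60) ends with an imperfect authentic cadence, the second (mm. 61-68) with a perfect authentic cadence — a large antecedent–consequent pair, i.e. a double period.
Phrase 3 begins with the same material as phrase 1, making it parallel.

parallel double period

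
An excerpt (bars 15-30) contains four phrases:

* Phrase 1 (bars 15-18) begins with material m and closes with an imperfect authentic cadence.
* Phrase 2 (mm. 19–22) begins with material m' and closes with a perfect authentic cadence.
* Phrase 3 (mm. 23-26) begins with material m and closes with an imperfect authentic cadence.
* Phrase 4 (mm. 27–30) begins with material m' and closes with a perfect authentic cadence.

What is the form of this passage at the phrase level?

The cadence pattern IAC–PAC–IAC–PAC is weak–strong twice, and phrases 3–4 restate phrases 1–2: a period heard twice, not a double period (which would end weakly at phrase 2).

repeated period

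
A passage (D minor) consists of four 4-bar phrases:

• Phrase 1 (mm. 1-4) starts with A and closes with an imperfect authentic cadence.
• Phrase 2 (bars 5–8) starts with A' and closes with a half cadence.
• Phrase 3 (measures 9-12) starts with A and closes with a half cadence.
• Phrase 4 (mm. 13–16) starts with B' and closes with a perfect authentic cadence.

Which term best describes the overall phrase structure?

Four phrases in two halves: the first half (measures 1–8) ends with a half cadence, the second (mm. 9-16) with a perfect authentic cadence — a large antecedent–consequent pair, i.e. a double period.
Phrase 3 begins with the same material as phrase 1, making it parallel.

parallel double period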